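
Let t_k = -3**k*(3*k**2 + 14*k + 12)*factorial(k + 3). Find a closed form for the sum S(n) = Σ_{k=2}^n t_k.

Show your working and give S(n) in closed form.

r(k) = 3*(3*k**3 + 32*k**2 + 109*k + 116)/(3*k**2 + 14*k + 12) after simplifying.
So A=3*k + 12 and B=1, with C=k**2 + 14*k/3 + 4.
Solve (3*k + 12)·f(k+1) − (1)·f(k) = k**2 + 14*k/3 + 4.
From deg A=1, deg B=0, deg C=2: d=1.
Solving with deg f ≤ 1: f(k) = k/3.
So s_k = (B(k−1)f/C)·t_k = (k/(3*k**2 + 14*k + 12))·t_k = -3**k*k*factorial(k + 3).
Check: Δs_k = -3**k*(3*k**2 + 14*k + 12)*factorial(k + 3). ✓
Evaluate: s_(n+1) = -3**(n + 1)*(n + 1)*factorial(n + 4); subtract s_(2) = -2160 ⇒ S(n) = -3*3**n*n*factorial(n + 4) - 3*3**n*factorial(n + 4) + 2160.

S(n) = -3*3**n*n*factorial(n + 4) - 3*3**n*factorial(n + 4) + 2160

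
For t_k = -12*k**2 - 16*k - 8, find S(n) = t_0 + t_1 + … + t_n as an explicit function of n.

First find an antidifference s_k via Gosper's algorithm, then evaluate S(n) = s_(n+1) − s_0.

S(n) = -4*n**3 - 14*n**2 - 18*n - 8

Ratio r(k) = (3*k**2 + 10*k + 9)/(3*k**2 + 4*k + 2).
Take A(k)=1, B(k)=1, C(k)=k**2 + 4*k/3 + 2/3.
Need (1)·f(k+1) − (1)·f(k) = k**2 + 4*k/3 + 2/3.
From deg A=0, deg B=0, deg C=2: d=3.
Solving with deg f ≤ 3: f(k) = k*(2*k**2 + k + 1)/6.
So s_k = (B(k−1)f/C)·t_k = (k*(2*k**2 + k + 1)/(2*(3*k**2 + 4*k + 2)))·t_k = 2*k*(-2*k**2 - k - 1).
Verify: -12*k**2 - 16*k - 8 matches t_k.
Telescope: S(n) = s_(n+1) − s_(0) = -4*n**3 - 14*n**2 - 18*n - 8 − (0) = -4*n**3 - 14*n**2 - 18*n - 8.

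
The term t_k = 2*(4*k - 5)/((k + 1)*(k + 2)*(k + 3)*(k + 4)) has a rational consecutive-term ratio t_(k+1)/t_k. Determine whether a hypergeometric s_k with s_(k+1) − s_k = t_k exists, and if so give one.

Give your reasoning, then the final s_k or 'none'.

s_k = k*(-k**2 - 6*k - 23)/(3*(k + 1)*(k + 2)*(k + 3))

The ratio is (k + 1)*(4*k - 1)/((k + 5)*(4*k - 5)).
Gosper form: A/B · C(k+1)/C(k) with A=k + 1, B=k + 5, C=k - 5/4.
Key eq: (k + 1)·f(k+1) = (k + 4)·f(k) + (k - 5/4).
d = 3 from the (1,1,1) case.
Coefficient equations give f(k) = -k*(k**2 + 6*k + 23)/24.
Certificate R = B(k−1)f/C = -k*(k + 4)*(k**2 + 6*k + 23)/(6*(4*k - 5)) gives s_k = k*(-k**2 - 6*k - 23)/(3*(k + 1)*(k + 2)*(k + 3)).
Verify: 2*(4*k - 5)/(k**4 + 10*k**3 + 35*k**2 + 50*k + 24) matches t_k.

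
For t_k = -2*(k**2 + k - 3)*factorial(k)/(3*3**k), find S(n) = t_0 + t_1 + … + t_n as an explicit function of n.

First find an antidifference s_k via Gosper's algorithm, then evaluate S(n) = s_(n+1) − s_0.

S(n) = (12*3**n - 2*n**2*factorial(n) - 8*n*factorial(n) - 6*factorial(n))/(3*3**n)

The ratio is (k + 1)*(k + (k + 1)**2 - 2)/(3*(k**2 + k - 3)).
A = k/3 + 1/3, B = 1, C = k**2 + k - 3.
Key eq: (k/3 + 1/3)·f(k+1) = (1)·f(k) + (k**2 + k - 3).
d = 1 from the (1,0,2) case.
Coefficient equations give f(k) = 3*(k + 2).
Certificate R = B(k−1)f/C = 3*(k + 2)/(k**2 + k - 3) gives s_k = -2*(k + 2)*factorial(k)/3**k.
s_(k+1) − s_k = -2*(k**2 + k - 3)*factorial(k)/(3*3**k) = t_k.
Evaluate: s_(n+1) = -2*3**(-n - 1)*(n + 3)*factorial(n + 1); subtract s_(0) = -4 ⇒ S(n) = (12*3**n - 2*n**2*factorial(n) - 8*n*factorial(n) - 6*factorial(n))/(3*3**n).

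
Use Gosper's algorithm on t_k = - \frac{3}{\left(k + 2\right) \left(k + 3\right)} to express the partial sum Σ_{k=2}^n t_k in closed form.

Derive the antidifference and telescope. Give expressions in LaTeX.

Compute t_(k+1)/t_k: get (k + 2)/(k + 4).
A = k + 2, B = k + 4, C = 1.
f must satisfy (k + 2)·f(k+1) − (k + 3)·f(k) = 1.
deg f ≤ 1 (via 1,1,0).
A polynomial solution: f(k) = k/2.
Certificate R = B(k−1)f/C = k*(k + 3)/2 gives s_k = -3*k/(2*k + 4).
s_(k+1) − s_k = -3/(k**2 + 5*k + 6) = t_k.
Telescope: S(n) = s_(n+1) − s_(2) = 3*(-n - 1)/(2*(n + 3)) − (-3/4) = 3*(1 - n)/(4*(n + 3)).

S(n) = \frac{3 \left(1 - n\right)}{4 \left(n + 3\right)}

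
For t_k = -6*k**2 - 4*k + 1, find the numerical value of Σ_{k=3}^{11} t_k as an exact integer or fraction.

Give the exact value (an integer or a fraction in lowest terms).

Σ = -3249

Compute t_(k+1)/t_k: get (6*k**2 + 16*k + 9)/(6*k**2 + 4*k - 1).
Take A(k)=1, B(k)=1, C(k)=k**2 + 2*k/3 - 1/6.
f must satisfy (1)·f(k+1) − (1)·f(k) = k**2 + 2*k/3 - 1/6.
Degrees (0,0,2) ⇒ d ≤ 3.
Solving with deg f ≤ 3: f(k) = k*(2*k**2 - k - 2)/6.
Get s_k = R·t_k = k*(-2*k**2 + k + 2) with R(k) = B(k−1)f(k)/C(k) = k*(2*k**2 - k - 2)/(6*k**2 + 4*k - 1).
s_(k+1) − s_k = -6*k**2 - 4*k + 1 = t_k.
Telescoping: Σ = s_(12) − s_(3) = -3288 − (-39) = -3249.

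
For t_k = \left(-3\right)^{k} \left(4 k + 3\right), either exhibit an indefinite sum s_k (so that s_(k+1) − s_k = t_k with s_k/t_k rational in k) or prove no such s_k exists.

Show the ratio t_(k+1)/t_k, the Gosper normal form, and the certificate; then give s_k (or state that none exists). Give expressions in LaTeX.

r(k) = 3*(-4*k - 7)/(4*k + 3) after simplifying.
Gosper form: A/B · C(k+1)/C(k) with A=-3, B=1, C=k + 3/4.
Solve (-3)·f(k+1) − (1)·f(k) = k + 3/4.
Bound: deg f ≤ 1.
Coefficient equations give f(k) = -k/4.
Then R = B(k−1)f/C = -k/(4*k + 3), so s_k = R(k)·t_k = -(-3)**k*k.
s_(k+1) − s_k = (-3)**k*(4*k + 3) = t_k.

s_k = - \left(-3\right)^{k} k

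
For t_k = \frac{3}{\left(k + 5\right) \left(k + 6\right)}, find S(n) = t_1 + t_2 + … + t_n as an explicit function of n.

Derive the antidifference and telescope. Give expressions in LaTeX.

S(n) = \frac{n}{2 \left(n + 6\right)}

The ratio is (k + 5)/(k + 7).
So A=k + 5 and B=k + 7, with C=1.
Key eq: (k + 5)·f(k+1) = (k + 6)·f(k) + (1).
From deg A=1, deg B=1, deg C=0: d=1.
Match coefficients ⇒ f(k) = k/5.
Certificate R = B(k−1)f/C = k*(k + 6)/5 gives s_k = 3*k/(5*(k + 5)).
Δs = 3/(k**2 + 11*k + 30), as required.
Telescope: S(n) = s_(n+1) − s_(1) = 3*(n + 1)/(5*(n + 6)) − (1/10) = n/(2*(n + 6)).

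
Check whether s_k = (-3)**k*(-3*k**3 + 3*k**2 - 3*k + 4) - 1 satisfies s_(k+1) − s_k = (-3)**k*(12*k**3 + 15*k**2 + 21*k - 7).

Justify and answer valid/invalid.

s_(k+1) = (-3)**(k + 1)*(-3*k - 3*(k + 1)**3 + 3*(k + 1)**2 + 1) - 1
s_(k+1) − s_k = (-3)**k*(12*k**3 + 15*k**2 + 21*k - 7)
(s_(k+1) − s_k) − t_k = 0

Valid: the claim telescopes to t_k.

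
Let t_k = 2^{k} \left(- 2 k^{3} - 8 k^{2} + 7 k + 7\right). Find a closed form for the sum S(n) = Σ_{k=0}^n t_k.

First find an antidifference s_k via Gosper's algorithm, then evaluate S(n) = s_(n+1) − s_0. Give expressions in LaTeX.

Ratio r(k) = 2*(2*k**3 + 14*k**2 + 15*k - 4)/(2*k**3 + 8*k**2 - 7*k - 7).
Normal form (A,B,C) = (2, 1, k**3 + 4*k**2 - 7*k/2 - 7/2).
Key eq: (2)·f(k+1) = (1)·f(k) + (k**3 + 4*k**2 - 7*k/2 - 7/2).
Bound: deg f ≤ 3.
A polynomial solution: f(k) = (k + 1)*(2*k**2 - 6*k + 3)/2.
Get s_k = R·t_k = 2**k*(-2*k**3 + 4*k**2 + 3*k - 3) with R(k) = B(k−1)f(k)/C(k) = (k + 1)*(2*k**2 - 6*k + 3)/(2*k**3 + 8*k**2 - 7*k - 7).
Check: Δs_k = 2**k*(-2*k**3 - 8*k**2 + 7*k + 7). ✓
s_(n+1) = 2**(n + 1)*(-2*n**3 - 2*n**2 + 5*n + 2) and s_(0) = -3, so S(n) = -4*2**n*n**3 - 4*2**n*n**2 + 10*2**n*n + 4*2**n + 3.

S(n) = - 4 \cdot 2^{n} n^{3} - 4 \cdot 2^{n} n^{2} + 10 \cdot 2^{n} n + 4 \cdot 2^{n} + 3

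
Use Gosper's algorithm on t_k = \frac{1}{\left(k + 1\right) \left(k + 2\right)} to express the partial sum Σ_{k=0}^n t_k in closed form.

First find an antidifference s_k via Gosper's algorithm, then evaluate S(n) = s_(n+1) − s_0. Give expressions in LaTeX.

S(n) = \frac{n + 1}{n + 2}

r(k) = (k + 1)/(k + 3) after simplifying.
So A=k + 1 and B=k + 3, with C=1.
Solve (k + 1)·f(k+1) − (k + 2)·f(k) = 1.
From deg A=1, deg B=1, deg C=0: d=1.
Solve for f: f(k) = k (degree 1 ≤ 1).
Then R = B(k−1)f/C = k*(k + 2), so s_k = R(k)·t_k = k/(k + 1).
s_(k+1) − s_k = 1/(k**2 + 3*k + 2) = t_k.
Σ_(k=0)^n t_k = s_(n+1) − s_(0) = ((n + 1)/(n + 2)) − (0), i.e. (n + 1)/(n + 2).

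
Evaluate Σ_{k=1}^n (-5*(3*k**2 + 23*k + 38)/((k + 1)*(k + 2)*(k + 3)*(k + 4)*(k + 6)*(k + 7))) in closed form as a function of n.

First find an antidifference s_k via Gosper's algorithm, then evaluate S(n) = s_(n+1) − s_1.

S(n) = 5*n*(-n**2 - 13*n - 50)/(56*(n**3 + 13*n**2 + 50*n + 56))

Step 1: r(k) = (k + 1)*(k + 6)*(23*k + 3*(k + 1)**2 + 61)/((k + 5)*(k + 8)*(3*k**2 + 23*k + 38)).
Factor: A=k + 1; B=k + 8; C=k**3 + 38*k**2/3 + 51*k + 190/3.
f must satisfy (k + 1)·f(k+1) − (k + 7)·f(k) = k**3 + 38*k**2/3 + 51*k + 190/3.
deg f ≤ 6 (via 1,1,3).
A polynomial solution: f(k) = k*(k + 2)*(k + 4)*(k + 5)*(k**2 + 10*k + 27)/54.
Get s_k = R·t_k = 5*k*(-k**2 - 10*k - 27)/(18*(k**3 + 10*k**2 + 27*k + 18)) with R(k) = B(k−1)f(k)/C(k) = k*(k + 2)*(k + 4)*(k + 7)*(k**2 + 10*k + 27)/(18*(3*k**2 + 23*k + 38)).
s_(k+1) − s_k = 5*(-3*k**2 - 23*k - 38)/(k**6 + 23*k**5 + 207*k**4 + 925*k**3 + 2144*k**2 + 2412*k + 1008) = t_k.
Telescope: S(n) = s_(n+1) − s_(1) = 5*(-n**3 - 13*n**2 - 50*n - 38)/(18*(n**3 + 13*n**2 + 50*n + 56)) − (-95/504) = 5*n*(-n**2 - 13*n - 50)/(56*(n**3 + 13*n**2 + 50*n + 56)).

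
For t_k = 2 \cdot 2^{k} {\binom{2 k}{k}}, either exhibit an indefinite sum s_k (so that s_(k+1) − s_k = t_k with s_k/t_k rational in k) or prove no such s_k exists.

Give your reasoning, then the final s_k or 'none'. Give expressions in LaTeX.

Ratio r(k) = 4*(2*k + 1)/(k + 1).
Take A(k)=8*k + 4, B(k)=k + 1, C(k)=1.
f must satisfy (8*k + 4)·f(k+1) − (k)·f(k) = 1.
d = -1 from the (1,1,0) case.
d = -1 < 0 ⇒ no nonzero polynomial f; not summable.

none (Gosper's algorithm certifies no s_k)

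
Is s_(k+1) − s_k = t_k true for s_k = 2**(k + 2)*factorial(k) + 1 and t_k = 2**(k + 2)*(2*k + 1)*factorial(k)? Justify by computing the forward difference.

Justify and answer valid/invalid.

s_(k+1) = 2**(k + 3)*factorial(k + 1) + 1
s_(k+1) − s_k = 2**(k + 2)*(2*k + 1)*factorial(k)
(s_(k+1) − s_k) − t_k = 0

Valid: the claim telescopes to t_k.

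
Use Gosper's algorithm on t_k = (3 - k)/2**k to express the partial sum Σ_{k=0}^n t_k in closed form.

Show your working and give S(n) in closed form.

The ratio is (k - 2)/(2*(k - 3)).
Take A(k)=1/2, B(k)=1, C(k)=k - 3.
Solve (1/2)·f(k+1) − (1)·f(k) = k - 3.
Bound: deg f ≤ 1.
Solve for f: f(k) = -2*(k - 2) (degree 1 ≤ 1).
Certificate R = B(k−1)f/C = -2*(k - 2)/(k - 3) gives s_k = 2**(1 - k)*(k - 2).
s_(k+1) − s_k = (3 - k)/2**k = t_k.
s_(n+1) = (n - 1)/2**n and s_(0) = -4, so S(n) = (2**(n + 2) + n - 1)/2**n.

S(n) = (2**(n + 2) + n - 1)/2**n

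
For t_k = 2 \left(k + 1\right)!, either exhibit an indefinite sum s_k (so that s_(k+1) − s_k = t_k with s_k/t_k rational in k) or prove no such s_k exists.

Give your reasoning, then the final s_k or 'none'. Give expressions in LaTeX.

r(k) = k + 2 after simplifying.
Normal form (A,B,C) = (k + 2, 1, 1).
f must satisfy (k + 2)·f(k+1) − (1)·f(k) = 1.
d = -1 from the (1,0,0) case.
Bound -1 < 0, so the key equation has no polynomial solution.

none (Gosper's algorithm certifies no s_k)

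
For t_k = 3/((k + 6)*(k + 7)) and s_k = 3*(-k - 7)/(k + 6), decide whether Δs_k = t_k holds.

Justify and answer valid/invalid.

Valid — Δs_k = t_k.

s_(k+1) = 3*(-k - 8)/(k + 7)
s_(k+1) − s_k = 3/(k**2 + 13*k + 42)
(s_(k+1) − s_k) − t_k = 0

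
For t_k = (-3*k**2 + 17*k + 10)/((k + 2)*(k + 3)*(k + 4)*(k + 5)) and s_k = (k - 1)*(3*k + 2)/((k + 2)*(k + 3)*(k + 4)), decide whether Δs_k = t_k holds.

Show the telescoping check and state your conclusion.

valid; difference matches t_k

s_(k+1) = k*(3*k + 5)/((k + 3)*(k + 4)*(k + 5))
s_(k+1) − s_k = (-3*k**2 + 17*k + 10)/(k**4 + 14*k**3 + 71*k**2 + 154*k + 120)
(s_(k+1) − s_k) − t_k = 0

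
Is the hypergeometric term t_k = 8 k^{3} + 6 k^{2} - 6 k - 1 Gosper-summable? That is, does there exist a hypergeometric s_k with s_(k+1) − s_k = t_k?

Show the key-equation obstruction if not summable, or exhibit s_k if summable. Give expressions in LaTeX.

Compute t_(k+1)/t_k: get (8*k**3 + 30*k**2 + 30*k + 7)/(8*k**3 + 6*k**2 - 6*k - 1).
Factor: A=1; B=1; C=k**3 + 3*k**2/4 - 3*k/4 - 1/8.
Key eq: (1)·f(k+1) = (1)·f(k) + (k**3 + 3*k**2/4 - 3*k/4 - 1/8).
deg f ≤ 4 (via 0,0,3).
Coefficient equations give f(k) = k*(2*k**3 - 2*k**2 - 4*k + 3)/8.
Then R = B(k−1)f/C = k*(2*k**3 - 2*k**2 - 4*k + 3)/(8*k**3 + 6*k**2 - 6*k - 1), so s_k = R(k)·t_k = k*(2*k**3 - 2*k**2 - 4*k + 3).
s_(k+1) − s_k = 8*k**3 + 6*k**2 - 6*k - 1 = t_k.

Yes. s_k = k \left(2 k^{3} - 2 k^{2} - 4 k + 3\right).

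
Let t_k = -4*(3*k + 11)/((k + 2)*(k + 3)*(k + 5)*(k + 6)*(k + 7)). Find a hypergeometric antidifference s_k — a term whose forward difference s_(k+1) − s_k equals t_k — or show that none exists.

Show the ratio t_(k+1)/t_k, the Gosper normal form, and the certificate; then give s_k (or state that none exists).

s_k = k*(-k**2 - 13*k - 52)/(15*(k**3 + 13*k**2 + 52*k + 60))

Ratio r(k) = (k + 2)*(k + 5)*(3*k + 14)/((k + 4)*(k + 8)*(3*k + 11)).
So A=k + 2 and B=k + 8, with C=k**2 + 23*k/3 + 44/3.
f must satisfy (k + 2)·f(k+1) − (k + 7)·f(k) = k**2 + 23*k/3 + 44/3.
d = 5 from the (1,1,2) case.
Solve for f: f(k) = k*(k + 3)*(k + 4)*(k**2 + 13*k + 52)/180 (degree 5 ≤ 5).
So s_k = (B(k−1)f/C)·t_k = (k*(k + 3)*(k + 7)*(k**2 + 13*k + 52)/(60*(3*k + 11)))·t_k = k*(-k**2 - 13*k - 52)/(15*(k**3 + 13*k**2 + 52*k + 60)).
Δs = 4*(-3*k - 11)/(k**5 + 23*k**4 + 203*k**3 + 853*k**2 + 1692*k + 1260), as required.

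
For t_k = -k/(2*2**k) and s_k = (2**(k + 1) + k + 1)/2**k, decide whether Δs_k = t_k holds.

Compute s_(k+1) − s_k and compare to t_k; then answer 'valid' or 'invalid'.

Valid — Δs_k = t_k.

s_(k+1) = (4*2**k + k + 2)/(2*2**k)
s_(k+1) − s_k = -k/(2*2**k)
(s_(k+1) − s_k) − t_k = 0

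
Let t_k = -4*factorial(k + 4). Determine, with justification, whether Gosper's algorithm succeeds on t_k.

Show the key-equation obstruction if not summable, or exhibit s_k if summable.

No; the degree bound rules out any f.

t_(k+1)/t_k = k + 5.
Take A(k)=k + 5, B(k)=1, C(k)=1.
Key eq: (k + 5)·f(k+1) = (1)·f(k) + (1).
deg f ≤ -1 (via 1,0,0).
Bound -1 < 0, so the key equation has no polynomial solution.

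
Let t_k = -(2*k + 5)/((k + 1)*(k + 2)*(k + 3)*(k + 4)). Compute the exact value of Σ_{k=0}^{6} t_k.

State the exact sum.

Σ = -77/240

r(k) = (k + 1)*(2*k + 7)/((k + 5)*(2*k + 5)) after simplifying.
Normal form (A,B,C) = (k + 1, k + 5, k + 5/2).
Key eq: (k + 1)·f(k+1) = (k + 4)·f(k) + (k + 5/2).
From deg A=1, deg B=1, deg C=1: d=3.
Solve for f: f(k) = k*(k + 2)*(k + 4)/6 (degree 3 ≤ 3).
Certificate R = B(k−1)f/C = k*(k + 2)*(k + 4)**2/(3*(2*k + 5)) gives s_k = k*(-k - 4)/(3*(k**2 + 4*k + 3)).
Check: Δs_k = (-2*k - 5)/(k**4 + 10*k**3 + 35*k**2 + 50*k + 24). ✓
Telescoping: Σ = s_(7) − s_(0) = -77/240 − (0) = -77/240.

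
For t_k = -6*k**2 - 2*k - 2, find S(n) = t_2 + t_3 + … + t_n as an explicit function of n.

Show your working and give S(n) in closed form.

Step 1: r(k) = (k + 3*(k + 1)**2 + 2)/(3*k**2 + k + 1).
Take A(k)=1, B(k)=1, C(k)=k**2 + k/3 + 1/3.
Need (1)·f(k+1) − (1)·f(k) = k**2 + k/3 + 1/3.
Degrees (0,0,2) ⇒ d ≤ 3.
Match coefficients ⇒ f(k) = k*(k**2 - k + 1)/3.
Then R = B(k−1)f/C = k*(k**2 - k + 1)/(3*k**2 + k + 1), so s_k = R(k)·t_k = 2*k*(-k**2 + k - 1).
Δs = -6*k**2 - 2*k - 2, as required.
Σ_(k=2)^n t_k = s_(n+1) − s_(2) = (-2*n**3 - 4*n**2 - 4*n - 2) − (-12), i.e. -2*n**3 - 4*n**2 - 4*n + 10.

S(n) = -2*n**3 - 4*n**2 - 4*n + 10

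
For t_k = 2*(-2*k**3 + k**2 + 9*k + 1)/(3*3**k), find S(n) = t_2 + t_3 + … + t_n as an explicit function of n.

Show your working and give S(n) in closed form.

S(n) = 3**(-n - 1)*(-5*3**n + 2*n**3 + 8*n**2 + 6*n - 1)

Step 1: r(k) = (2*k**3 + 5*k**2 - 5*k - 9)/(3*(2*k**3 - k**2 - 9*k - 1)).
Normal form (A,B,C) = (1/3, 1, k**3 - k**2/2 - 9*k/2 - 1/2).
Key eq: (1/3)·f(k+1) = (1)·f(k) + (k**3 - k**2/2 - 9*k/2 - 1/2).
From deg A=0, deg B=0, deg C=3: d=3.
A polynomial solution: f(k) = -3*(2*k**3 + 2*k**2 - 4*k - 1)/4.
So s_k = (B(k−1)f/C)·t_k = (-3*(2*k**3 + 2*k**2 - 4*k - 1)/(2*(2*k**3 - k**2 - 9*k - 1)))·t_k = (2*k**3 + 2*k**2 - 4*k - 1)/3**k.
Δs = 2*(-2*k**3 + k**2 + 9*k + 1)/(3*3**k), as required.
Evaluate: s_(n+1) = 3**(-n - 1)*(2*n**3 + 8*n**2 + 6*n - 1); subtract s_(2) = 5/3 ⇒ S(n) = 3**(-n - 1)*(-5*3**n + 2*n**3 + 8*n**2 + 6*n - 1).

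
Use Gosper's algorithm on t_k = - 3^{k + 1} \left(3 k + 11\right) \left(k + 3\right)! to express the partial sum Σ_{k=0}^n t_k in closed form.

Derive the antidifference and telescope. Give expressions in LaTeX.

S(n) = - 9 \cdot 3^{n} \left(n + 4\right)! + 18

r(k) = 3*(k + 4)*(3*k + 14)/(3*k + 11) after simplifying.
Gosper form: A/B · C(k+1)/C(k) with A=3*k + 12, B=1, C=k + 11/3.
Need (3*k + 12)·f(k+1) − (1)·f(k) = k + 11/3.
deg f ≤ 0 (via 1,0,1).
Match coefficients ⇒ f(k) = 1/3.
Certificate R = B(k−1)f/C = 1/(3*k + 11) gives s_k = -3**(k + 1)*factorial(k + 3).
s_(k+1) − s_k = -3**(k + 1)*(3*k + 11)*factorial(k + 3) = t_k.
Telescope: S(n) = s_(n+1) − s_(0) = -3**(n + 2)*factorial(n + 4) − (-18) = -9*3**n*factorial(n + 4) + 18.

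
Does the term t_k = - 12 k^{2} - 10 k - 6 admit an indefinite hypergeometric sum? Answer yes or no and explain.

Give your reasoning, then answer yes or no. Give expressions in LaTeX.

Yes. s_k = k \left(- 4 k^{2} + k - 3\right).

Compute t_(k+1)/t_k: get (6*k**2 + 17*k + 14)/(6*k**2 + 5*k + 3).
Factor: A=1; B=1; C=k**2 + 5*k/6 + 1/2.
Set up (1)·f(k+1) − (1)·f(k) − (k**2 + 5*k/6 + 1/2) = 0.
From deg A=0, deg B=0, deg C=2: d=3.
Solving with deg f ≤ 3: f(k) = k*(4*k**2 - k + 3)/12.
Get s_k = R·t_k = k*(-4*k**2 + k - 3) with R(k) = B(k−1)f(k)/C(k) = k*(4*k**2 - k + 3)/(2*(6*k**2 + 5*k + 3)).
Check: Δs_k = -12*k**2 - 10*k - 6. ✓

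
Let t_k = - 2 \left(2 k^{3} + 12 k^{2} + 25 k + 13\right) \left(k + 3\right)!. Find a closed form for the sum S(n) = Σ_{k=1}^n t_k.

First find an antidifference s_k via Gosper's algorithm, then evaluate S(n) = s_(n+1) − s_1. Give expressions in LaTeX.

S(n) = - 4 n^{2} \left(n + 4\right)! - 12 n \left(n + 4\right)! - 6 \left(n + 4\right)! + 144

Compute t_(k+1)/t_k: get (2*k**4 + 26*k**3 + 127*k**2 + 272*k + 208)/(2*k**3 + 12*k**2 + 25*k + 13).
Take A(k)=k + 4, B(k)=1, C(k)=k**3 + 6*k**2 + 25*k/2 + 13/2.
Need (k + 4)·f(k+1) − (1)·f(k) = k**3 + 6*k**2 + 25*k/2 + 13/2.
Degrees (1,0,3) ⇒ d ≤ 2.
A polynomial solution: f(k) = (2*k**2 + 2*k - 1)/2.
Then R = B(k−1)f/C = (2*k**2 + 2*k - 1)/(2*k**3 + 12*k**2 + 25*k + 13), so s_k = R(k)·t_k = -2*(2*k**2 + 2*k - 1)*factorial(k + 3).
s_(k+1) − s_k = -2*(2*k**3 + 12*k**2 + 25*k + 13)*factorial(k + 3) = t_k.
Σ_(k=1)^n t_k = s_(n+1) − s_(1) = (-2*(2*n**2 + 6*n + 3)*factorial(n + 4)) − (-144), i.e. -4*n**2*factorial(n + 4) - 12*n*factorial(n + 4) - 6*factorial(n + 4) + 144.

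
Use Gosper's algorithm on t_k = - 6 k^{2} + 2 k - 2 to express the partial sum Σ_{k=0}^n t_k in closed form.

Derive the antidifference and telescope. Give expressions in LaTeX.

Step 1: r(k) = (-k + 3*(k + 1)**2)/(3*k**2 - k + 1).
Factor: A=1; B=1; C=k**2 - k/3 + 1/3.
Key eq: (1)·f(k+1) = (1)·f(k) + (k**2 - k/3 + 1/3).
Degrees (0,0,2) ⇒ d ≤ 3.
Coefficient equations give f(k) = k*(k**2 - 2*k + 2)/3.
Get s_k = R·t_k = 2*k*(-k**2 + 2*k - 2) with R(k) = B(k−1)f(k)/C(k) = k*(k**2 - 2*k + 2)/(3*k**2 - k + 1).
Δs = -6*k**2 + 2*k - 2, as required.
s_(n+1) = -2*n**3 - 2*n**2 - 2*n - 2 and s_(0) = 0, so S(n) = -2*n**3 - 2*n**2 - 2*n - 2.

S(n) = - 2 n^{3} - 2 n^{2} - 2 n - 2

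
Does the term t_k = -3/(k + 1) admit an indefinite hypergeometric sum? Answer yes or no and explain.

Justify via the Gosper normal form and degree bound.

t_(k+1)/t_k = (k + 1)/(k + 2).
A = k + 1, B = k + 2, C = 1.
Need (k + 1)·f(k+1) − (k + 1)·f(k) = 1.
deg f ≤ 0 (via 1,1,0).
Write f(k) = c0. Then LHS − RHS = -1, requiring -1 = 0: contradictory. No certificate.

No — the linear system for f has no solution.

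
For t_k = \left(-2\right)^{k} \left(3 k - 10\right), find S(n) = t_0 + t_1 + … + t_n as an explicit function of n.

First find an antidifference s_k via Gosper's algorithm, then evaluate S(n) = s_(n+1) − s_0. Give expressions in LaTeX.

Compute t_(k+1)/t_k: get 2*(7 - 3*k)/(3*k - 10).
Take A(k)=-2, B(k)=1, C(k)=k - 10/3.
f must satisfy (-2)·f(k+1) − (1)·f(k) = k - 10/3.
Degrees (0,0,1) ⇒ d ≤ 1.
A polynomial solution: f(k) = -(k - 4)/3.
R(k) = B(k−1)·f(k)/C(k) = -(k - 4)/(3*k - 10); s_k = R·t_k = (-2)**k*(4 - k).
Δs = (-2)**k*(3*k - 10), as required.
s_(n+1) = (-2)**(n + 1)*(3 - n) and s_(0) = 4, so S(n) = 2*(-2)**n*n - 6*(-2)**n - 4.

S(n) = 2 \left(-2\right)^{n} n - 6 \left(-2\right)^{n} - 4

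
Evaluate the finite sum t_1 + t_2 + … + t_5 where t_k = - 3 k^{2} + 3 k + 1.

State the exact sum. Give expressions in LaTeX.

Ratio r(k) = (3*k**2 + 3*k - 1)/(3*k**2 - 3*k - 1).
Gosper form: A/B · C(k+1)/C(k) with A=1, B=1, C=k**2 - k - 1/3.
Key eq: (1)·f(k+1) = (1)·f(k) + (k**2 - k - 1/3).
deg f ≤ 3 (via 0,0,2).
Solving with deg f ≤ 3: f(k) = k*(k**2 - 3*k + 1)/3.
Get s_k = R·t_k = k*(-k**2 + 3*k - 1) with R(k) = B(k−1)f(k)/C(k) = k*(k**2 - 3*k + 1)/(3*k**2 - 3*k - 1).
Verify: -3*k**2 + 3*k + 1 matches t_k.
Evaluate s at k=6 and k=1: -114 and 1; difference -115.

Σ = -115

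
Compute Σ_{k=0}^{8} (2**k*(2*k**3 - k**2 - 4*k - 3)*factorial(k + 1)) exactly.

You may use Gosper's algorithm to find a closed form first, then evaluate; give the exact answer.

Ratio r(k) = 2*(2*k**4 + 9*k**3 + 10*k**2 - 6*k - 12)/(2*k**3 - k**2 - 4*k - 3).
Take A(k)=2*k + 4, B(k)=1, C(k)=k**3 - k**2/2 - 2*k - 3/2.
Set up (2*k + 4)·f(k+1) − (1)·f(k) − (k**3 - k**2/2 - 2*k - 3/2) = 0.
Degrees (1,0,3) ⇒ d ≤ 2.
Coefficient equations give f(k) = (k - 3)*(k - 1)/2.
Get s_k = R·t_k = 2**k*(k - 3)*(k - 1)*factorial(k + 1) with R(k) = B(k−1)f(k)/C(k) = (k - 3)*(k - 1)/(2*k**3 - k**2 - 4*k - 3).
Check: Δs_k = 2**k*(2*k**3 - k**2 - 4*k - 3)*factorial(k + 1). ✓
Σ_(k=0)^(8) t_k = s_(9) − s_(0) = 89181388800 − (3) = 89181388797.

Σ = 89181388797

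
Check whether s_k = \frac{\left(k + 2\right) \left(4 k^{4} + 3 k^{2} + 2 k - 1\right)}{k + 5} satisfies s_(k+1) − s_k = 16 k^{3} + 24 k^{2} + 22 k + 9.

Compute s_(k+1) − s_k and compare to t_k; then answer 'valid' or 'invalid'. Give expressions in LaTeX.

s_(k+1) = (k + 3)*(2*k + 4*(k + 1)**4 + 3*(k + 1)**2 + 1)/(k + 6)
s_(k+1) − s_k = 2*(8*k**5 + 82*k**4 + 227*k**3 + 277*k**2 + 204*k + 66)/(k**2 + 11*k + 30)
(s_(k+1) − s_k) − t_k = 3*(-12*k**4 - 104*k**3 - 139*k**2 - 117*k - 46)/(k**2 + 11*k + 30)

Invalid: residual \frac{3 \left(- 12 k^{4} - 104 k^{3} - 139 k^{2} - 117 k - 46\right)}{k^{2} + 11 k + 30} ≠ 0.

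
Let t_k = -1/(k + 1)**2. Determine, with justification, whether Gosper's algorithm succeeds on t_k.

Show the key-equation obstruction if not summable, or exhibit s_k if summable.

No — t_k has no hypergeometric antidifference.

Step 1: r(k) = (k + 1)**2/(k + 2)**2.
A = k**2 + 2*k + 1, B = k**2 + 4*k + 4, C = 1.
f must satisfy (k**2 + 2*k + 1)·f(k+1) − (k**2 + 2*k + 1)·f(k) = 1.
d = 0 from the (2,2,0) case.
Put f(k) = c0: A·f(k+1) − B(k−1)·f(k) − C = -1; need -1 = 0 — inconsistent ⇒ no f, not summable.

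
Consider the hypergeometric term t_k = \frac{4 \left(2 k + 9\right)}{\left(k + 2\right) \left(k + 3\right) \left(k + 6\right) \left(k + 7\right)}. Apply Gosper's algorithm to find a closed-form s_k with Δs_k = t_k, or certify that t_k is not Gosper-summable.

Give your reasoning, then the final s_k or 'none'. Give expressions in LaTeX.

r(k) = (k + 2)*(k + 6)*(2*k + 11)/((k + 4)*(k + 8)*(2*k + 9)) after simplifying.
Gosper form: A/B · C(k+1)/C(k) with A=k + 2, B=k + 8, C=k**3 + 27*k**2/2 + 121*k/2 + 90.
Key eq: (k + 2)·f(k+1) = (k + 7)·f(k) + (k**3 + 27*k**2/2 + 121*k/2 + 90).
d = 5 from the (1,1,3) case.
Solve for f: f(k) = k*(k + 3)*(k + 4)*(k + 5)*(k + 8)/24 (degree 5 ≤ 5).
Get s_k = R·t_k = k*(k + 8)/(3*(k**2 + 8*k + 12)) with R(k) = B(k−1)f(k)/C(k) = k*(k + 3)*(k + 7)*(k + 8)/(12*(2*k + 9)).
Verify: 4*(2*k + 9)/(k**4 + 18*k**3 + 113*k**2 + 288*k + 252) matches t_k.

s_k = \frac{k \left(k + 8\right)}{3 \left(k^{2} + 8 k + 12\right)}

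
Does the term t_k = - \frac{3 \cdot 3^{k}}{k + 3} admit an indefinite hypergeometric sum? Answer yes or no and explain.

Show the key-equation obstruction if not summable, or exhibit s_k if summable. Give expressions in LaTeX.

Step 1: r(k) = 3*(k + 3)/(k + 4).
Gosper form: A/B · C(k+1)/C(k) with A=3*k + 9, B=k + 4, C=1.
Need (3*k + 9)·f(k+1) − (k + 3)·f(k) = 1.
Bound: deg f ≤ -1.
d = -1 < 0 ⇒ no nonzero polynomial f; not summable.

No. Not Gosper-summable.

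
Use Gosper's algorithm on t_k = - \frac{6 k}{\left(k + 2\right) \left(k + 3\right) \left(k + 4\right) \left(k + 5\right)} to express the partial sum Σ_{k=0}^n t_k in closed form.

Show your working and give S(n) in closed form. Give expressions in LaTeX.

Step 1: r(k) = (k + 1)*(k + 2)/(k*(k + 6)).
Normal form (A,B,C) = (k + 2, k + 6, k).
Solve (k + 2)·f(k+1) − (k + 5)·f(k) = k.
Bound: deg f ≤ 3.
Match coefficients ⇒ f(k) = k*(k - 1)*(k + 10)/72.
R(k) = B(k−1)·f(k)/C(k) = (k - 1)*(k + 5)*(k + 10)/72; s_k = R·t_k = k*(-k**2 - 9*k + 10)/(12*(k + 2)*(k + 3)*(k + 4)).
Δs = -6*k/(k**4 + 14*k**3 + 71*k**2 + 154*k + 120), as required.
Σ_(k=0)^n t_k = s_(n+1) − s_(0) = (n*(-n**2 - 12*n - 11)/(12*(n**3 + 12*n**2 + 47*n + 60))) − (0), i.e. n*(-n**2 - 12*n - 11)/(12*(n**3 + 12*n**2 + 47*n + 60)).

S(n) = \frac{n \left(- n^{2} - 12 n - 11\right)}{12 \left(n^{3} + 12 n^{2} + 47 n + 60\right)}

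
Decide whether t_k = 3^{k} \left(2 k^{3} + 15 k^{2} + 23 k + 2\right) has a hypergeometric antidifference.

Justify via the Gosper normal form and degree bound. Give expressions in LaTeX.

Yes. s_k = 3^{k} \left(k^{3} + 3 k^{2} - 2 k - 2\right).

Ratio r(k) = 3*(2*k**3 + 21*k**2 + 59*k + 42)/(2*k**3 + 15*k**2 + 23*k + 2).
Normal form (A,B,C) = (3, 1, k**3 + 15*k**2/2 + 23*k/2 + 1).
Key eq: (3)·f(k+1) = (1)·f(k) + (k**3 + 15*k**2/2 + 23*k/2 + 1).
Bound: deg f ≤ 3.
Coefficient equations give f(k) = (k - 1)*(k**2 + 4*k + 2)/2.
Certificate R = B(k−1)f/C = (k - 1)*(k**2 + 4*k + 2)/((k + 2)*(2*k**2 + 11*k + 1)) gives s_k = 3**k*(k**3 + 3*k**2 - 2*k - 2).
Verify: 3**k*(2*k**3 + 15*k**2 + 23*k + 2) matches t_k.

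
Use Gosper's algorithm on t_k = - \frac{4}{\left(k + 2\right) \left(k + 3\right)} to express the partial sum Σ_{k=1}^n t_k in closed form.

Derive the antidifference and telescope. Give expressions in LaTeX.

r(k) = (k + 2)/(k + 4) after simplifying.
Take A(k)=k + 2, B(k)=k + 4, C(k)=1.
f must satisfy (k + 2)·f(k+1) − (k + 3)·f(k) = 1.
d = 1 from the (1,1,0) case.
Coefficient equations give f(k) = k/2.
Then R = B(k−1)f/C = k*(k + 3)/2, so s_k = R(k)·t_k = -2*k/(k + 2).
s_(k+1) − s_k = -4/(k**2 + 5*k + 6) = t_k.
Evaluate: s_(n+1) = 2*(-n - 1)/(n + 3); subtract s_(1) = -2/3 ⇒ S(n) = -4*n/(3*n + 9).

S(n) = - \frac{4 n}{3 n + 9}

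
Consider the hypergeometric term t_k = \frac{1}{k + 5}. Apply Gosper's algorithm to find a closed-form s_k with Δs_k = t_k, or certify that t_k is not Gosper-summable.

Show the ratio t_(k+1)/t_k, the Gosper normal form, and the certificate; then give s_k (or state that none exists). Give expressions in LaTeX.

r(k) = (k + 5)/(k + 6) after simplifying.
Factor: A=k + 5; B=k + 6; C=1.
f must satisfy (k + 5)·f(k+1) − (k + 5)·f(k) = 1.
From deg A=1, deg B=1, deg C=0: d=0.
Put f(k) = c0: A·f(k+1) − B(k−1)·f(k) − C = -1; need -1 = 0 — inconsistent ⇒ no f, not summable.

none (Gosper's algorithm certifies no s_k)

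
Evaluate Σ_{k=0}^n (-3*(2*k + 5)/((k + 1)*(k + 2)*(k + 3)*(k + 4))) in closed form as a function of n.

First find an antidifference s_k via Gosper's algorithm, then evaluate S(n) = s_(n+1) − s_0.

The ratio is (k + 1)*(2*k + 7)/((k + 5)*(2*k + 5)).
Gosper form: A/B · C(k+1)/C(k) with A=k + 1, B=k + 5, C=k + 5/2.
Solve (k + 1)·f(k+1) − (k + 4)·f(k) = k + 5/2.
d = 3 from the (1,1,1) case.
Coefficient equations give f(k) = k*(k + 2)*(k + 4)/6.
Get s_k = R·t_k = k*(-k - 4)/(k**2 + 4*k + 3) with R(k) = B(k−1)f(k)/C(k) = k*(k + 2)*(k + 4)**2/(3*(2*k + 5)).
s_(k+1) − s_k = 3*(-2*k - 5)/(k**4 + 10*k**3 + 35*k**2 + 50*k + 24) = t_k.
Σ_(k=0)^n t_k = s_(n+1) − s_(0) = ((-n**2 - 6*n - 5)/(n**2 + 6*n + 8)) − (0), i.e. (-n**2 - 6*n - 5)/(n**2 + 6*n + 8).

S(n) = (-n**2 - 6*n - 5)/(n**2 + 6*n + 8)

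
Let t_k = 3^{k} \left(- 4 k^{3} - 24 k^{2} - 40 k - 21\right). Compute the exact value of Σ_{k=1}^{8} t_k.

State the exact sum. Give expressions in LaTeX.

Σ = -33835056

r(k) = 3*(4*k**3 + 36*k**2 + 100*k + 89)/(4*k**3 + 24*k**2 + 40*k + 21) after simplifying.
Factor: A=3; B=1; C=k**3 + 6*k**2 + 10*k + 21/4.
Need (3)·f(k+1) − (1)·f(k) = k**3 + 6*k**2 + 10*k + 21/4.
Degrees (0,0,3) ⇒ d ≤ 3.
Solve for f: f(k) = k*(2*k**2 + 3*k + 2)/4 (degree 3 ≤ 3).
Then R = B(k−1)f/C = k*(2*k**2 + 3*k + 2)/(4*k**3 + 24*k**2 + 40*k + 21), so s_k = R(k)·t_k = 3**k*k*(-2*k**2 - 3*k - 2).
Verify: 3**k*(-4*k**3 - 24*k**2 - 40*k - 21) matches t_k.
Σ_(k=1)^(8) t_k = s_(9) − s_(1) = -33835077 − (-21) = -33835056.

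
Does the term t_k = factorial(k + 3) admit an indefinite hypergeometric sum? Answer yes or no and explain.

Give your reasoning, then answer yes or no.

Compute t_(k+1)/t_k: get k + 4.
Gosper form: A/B · C(k+1)/C(k) with A=k + 4, B=1, C=1.
Solve (k + 4)·f(k+1) − (1)·f(k) = 1.
d = -1 from the (1,0,0) case.
d = -1 < 0 ⇒ no nonzero polynomial f; not summable.

No — key equation has no polynomial f.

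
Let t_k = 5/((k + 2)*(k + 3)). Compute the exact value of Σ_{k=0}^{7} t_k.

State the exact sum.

Ratio r(k) = (k + 2)/(k + 4).
Gosper form: A/B · C(k+1)/C(k) with A=k + 2, B=k + 4, C=1.
Solve (k + 2)·f(k+1) − (k + 3)·f(k) = 1.
d = 1 from the (1,1,0) case.
Solve for f: f(k) = k/2 (degree 1 ≤ 1).
Then R = B(k−1)f/C = k*(k + 3)/2, so s_k = R(k)·t_k = 5*k/(2*(k + 2)).
Check: Δs_k = 5/(k**2 + 5*k + 6). ✓
Telescoping: Σ = s_(8) − s_(0) = 2 − (0) = 2.

Σ = 2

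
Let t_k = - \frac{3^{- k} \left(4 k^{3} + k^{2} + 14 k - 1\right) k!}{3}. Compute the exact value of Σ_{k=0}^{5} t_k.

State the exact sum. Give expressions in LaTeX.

t_(k+1)/t_k = (k + 1)*(14*k + 4*(k + 1)**3 + (k + 1)**2 + 13)/(3*(4*k**3 + k**2 + 14*k - 1)).
So A=k/3 + 1/3 and B=1, with C=k**3 + k**2/4 + 7*k/2 - 1/4.
Need (k/3 + 1/3)·f(k+1) − (1)·f(k) = k**3 + k**2/4 + 7*k/2 - 1/4.
deg f ≤ 2 (via 1,0,3).
Coefficient equations give f(k) = 3*(4*k**2 + k + 3)/4.
Then R = B(k−1)f/C = 3*(4*k**2 + k + 3)/(4*k**3 + k**2 + 14*k - 1), so s_k = R(k)·t_k = -(4*k**2 + k + 3)*factorial(k)/3**k.
Δs = -(4*k**3 + k**2 + 14*k - 1)*factorial(k)/(3*3**k), as required.
Σ_(k=0)^(5) t_k = s_(6) − s_(0) = -1360/9 − (-3) = -1333/9.

Σ = -1333/9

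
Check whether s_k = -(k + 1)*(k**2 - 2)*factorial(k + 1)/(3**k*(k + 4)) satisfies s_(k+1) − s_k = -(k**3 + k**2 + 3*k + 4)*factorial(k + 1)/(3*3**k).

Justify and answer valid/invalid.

Invalid: residual (k**4 + 5*k**3 + 4*k**2 + 16*k + 22)*factorial(k + 1)/(3**k*(k + 4)*(k + 5)) ≠ 0.

s_(k+1) = -(k + 2)*(k**2 + 2*k - 1)*factorial(k + 2)/(3*3**k*(k + 5))
s_(k+1) − s_k = -(k**5 + 7*k**4 + 17*k**3 + 39*k**2 + 48*k + 14)*factorial(k + 1)/(3*3**k*(k + 4)*(k + 5))
(s_(k+1) − s_k) − t_k = (k**4 + 5*k**3 + 4*k**2 + 16*k + 22)*factorial(k + 1)/(3**k*(k + 4)*(k + 5))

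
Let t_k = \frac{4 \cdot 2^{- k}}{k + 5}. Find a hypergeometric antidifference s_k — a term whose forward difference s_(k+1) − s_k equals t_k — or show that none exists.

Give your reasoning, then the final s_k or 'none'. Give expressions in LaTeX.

The ratio is (k + 5)/(2*(k + 6)).
A = k/2 + 5/2, B = k + 6, C = 1.
Key eq: (k/2 + 5/2)·f(k+1) = (k + 5)·f(k) + (1).
d = -1 from the (1,1,0) case.
Negative degree bound (-1): no f exists, t_k not Gosper-summable.

no hypergeometric antidifference exists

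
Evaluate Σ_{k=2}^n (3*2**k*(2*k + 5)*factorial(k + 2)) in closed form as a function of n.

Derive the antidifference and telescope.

S(n) = 6*2**n*factorial(n + 3) - 288

The ratio is 2*(k + 3)*(2*k + 7)/(2*k + 5).
A = 2*k + 6, B = 1, C = k + 5/2.
Solve (2*k + 6)·f(k+1) − (1)·f(k) = k + 5/2.
deg f ≤ 0 (via 1,0,1).
Coefficient equations give f(k) = 1/2.
Certificate R = B(k−1)f/C = 1/(2*k + 5) gives s_k = 3*2**k*factorial(k + 2).
Δs = 3*2**k*(2*k + 5)*factorial(k + 2), as required.
Evaluate: s_(n+1) = 6*2**n*factorial(n + 3); subtract s_(2) = 288 ⇒ S(n) = 6*2**n*factorial(n + 3) - 288.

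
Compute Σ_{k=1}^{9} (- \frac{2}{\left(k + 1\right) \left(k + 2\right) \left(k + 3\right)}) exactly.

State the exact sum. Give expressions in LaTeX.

Σ = -7/44

Compute t_(k+1)/t_k: get (k + 1)/(k + 4).
Gosper form: A/B · C(k+1)/C(k) with A=k + 1, B=k + 4, C=1.
Set up (k + 1)·f(k+1) − (k + 3)·f(k) − (1) = 0.
From deg A=1, deg B=1, deg C=0: d=2.
Match coefficients ⇒ f(k) = k*(k + 3)/4.
Certificate R = B(k−1)f/C = k*(k + 3)**2/4 gives s_k = k*(-k - 3)/(2*(k + 1)*(k + 2)).
Δs = -2/(k**3 + 6*k**2 + 11*k + 6), as required.
Telescoping: Σ = s_(10) − s_(1) = -65/132 − (-1/3) = -7/44.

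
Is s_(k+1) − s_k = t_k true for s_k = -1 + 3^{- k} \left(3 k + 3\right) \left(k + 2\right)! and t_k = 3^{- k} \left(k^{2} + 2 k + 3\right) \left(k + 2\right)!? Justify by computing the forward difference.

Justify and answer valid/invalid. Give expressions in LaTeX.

valid (s_(k+1) − s_k reduces to t_k)

s_(k+1) = 3**(-k - 1)*(3*k + 6)*factorial(k + 3) - 1
s_(k+1) − s_k = (k**2 + 2*k + 3)*factorial(k + 2)/3**k
(s_(k+1) − s_k) − t_k = 0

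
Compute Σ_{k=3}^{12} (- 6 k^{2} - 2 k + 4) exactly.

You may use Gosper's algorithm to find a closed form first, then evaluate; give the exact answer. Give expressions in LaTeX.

Ratio r(k) = (k + 3*(k + 1)**2 - 1)/(3*k**2 + k - 2).
Normal form (A,B,C) = (1, 1, k**2 + k/3 - 2/3).
Key eq: (1)·f(k+1) = (1)·f(k) + (k**2 + k/3 - 2/3).
deg f ≤ 3 (via 0,0,2).
Solve for f: f(k) = k*(k - 2)*(k + 1)/3 (degree 3 ≤ 3).
R(k) = B(k−1)·f(k)/C(k) = k*(k - 2)/(3*k - 2); s_k = R·t_k = 2*k*(-k**2 + k + 2).
s_(k+1) − s_k = -6*k**2 - 2*k + 4 = t_k.
Σ_(k=3)^(12) t_k = s_(13) − s_(3) = -4004 − (-24) = -3980.

Σ = -3980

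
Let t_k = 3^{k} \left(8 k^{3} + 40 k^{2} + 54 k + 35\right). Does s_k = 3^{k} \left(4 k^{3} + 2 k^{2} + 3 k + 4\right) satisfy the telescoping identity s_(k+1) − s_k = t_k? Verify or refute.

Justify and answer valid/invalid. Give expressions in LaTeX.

Valid: the claim telescopes to t_k.

s_(k+1) = 3**(k + 1)*(4*k**3 + 14*k**2 + 19*k + 13)
s_(k+1) − s_k = 3**k*(8*k**3 + 40*k**2 + 54*k + 35)
(s_(k+1) − s_k) − t_k = 0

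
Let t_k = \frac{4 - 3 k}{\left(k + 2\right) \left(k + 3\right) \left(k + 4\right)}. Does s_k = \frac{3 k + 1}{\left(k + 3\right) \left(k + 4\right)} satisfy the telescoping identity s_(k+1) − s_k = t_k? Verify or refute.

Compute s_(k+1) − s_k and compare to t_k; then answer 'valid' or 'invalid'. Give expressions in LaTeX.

Invalid: residual \frac{6 \left(2 k - 1\right)}{k^{4} + 14 k^{3} + 71 k^{2} + 154 k + 120} ≠ 0.

s_(k+1) = (3*k + 4)/((k + 4)*(k + 5))
s_(k+1) − s_k = (7 - 3*k)/(k**3 + 12*k**2 + 47*k + 60)
(s_(k+1) − s_k) − t_k = 6*(2*k - 1)/(k**4 + 14*k**3 + 71*k**2 + 154*k + 120)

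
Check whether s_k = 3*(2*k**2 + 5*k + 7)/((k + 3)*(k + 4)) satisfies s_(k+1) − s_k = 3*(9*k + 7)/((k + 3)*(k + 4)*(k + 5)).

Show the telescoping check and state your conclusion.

s_(k+1) = 3*(5*k + 2*(k + 1)**2 + 12)/((k + 4)*(k + 5))
s_(k+1) − s_k = 3*(9*k + 7)/(k**3 + 12*k**2 + 47*k + 60)
(s_(k+1) − s_k) − t_k = 0

valid; difference matches t_k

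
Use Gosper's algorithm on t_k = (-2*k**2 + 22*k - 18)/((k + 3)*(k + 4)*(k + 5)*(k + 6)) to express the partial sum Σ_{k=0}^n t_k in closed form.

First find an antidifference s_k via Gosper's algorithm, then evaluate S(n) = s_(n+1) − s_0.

S(n) = (-n**3 + 15*n**2 - 74*n - 90)/(15*(n**3 + 15*n**2 + 74*n + 120))

r(k) = -(k + 3)*(11*k - (k + 1)**2 + 2)/((k + 7)*(k**2 - 11*k + 9)) after simplifying.
Take A(k)=k + 3, B(k)=k + 7, C(k)=k**2 - 11*k + 9.
Need (k + 3)·f(k+1) − (k + 6)·f(k) = k**2 - 11*k + 9.
Degrees (1,1,2) ⇒ d ≤ 3.
Solving with deg f ≤ 3: f(k) = k*(k**2 - 18*k + 107)/30.
Certificate R = B(k−1)f/C = k*(k + 6)*(k**2 - 18*k + 107)/(30*(k**2 - 11*k + 9)) gives s_k = -k*(k**2 - 18*k + 107)/(15*(k + 3)*(k + 4)*(k + 5)).
Check: Δs_k = 2*(-k**2 + 11*k - 9)/(k**4 + 18*k**3 + 119*k**2 + 342*k + 360). ✓
s_(n+1) = (-n**3 + 15*n**2 - 74*n - 90)/(15*(n**3 + 15*n**2 + 74*n + 120)) and s_(0) = 0, so S(n) = (-n**3 + 15*n**2 - 74*n - 90)/(15*(n**3 + 15*n**2 + 74*n + 120)).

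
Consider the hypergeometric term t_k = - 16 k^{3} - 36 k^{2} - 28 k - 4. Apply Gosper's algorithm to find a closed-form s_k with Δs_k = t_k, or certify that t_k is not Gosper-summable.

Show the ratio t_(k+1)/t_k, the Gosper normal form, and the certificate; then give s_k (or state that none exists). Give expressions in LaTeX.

Step 1: r(k) = (4*k**3 + 21*k**2 + 37*k + 21)/(4*k**3 + 9*k**2 + 7*k + 1).
So A=1 and B=1, with C=k**3 + 9*k**2/4 + 7*k/4 + 1/4.
Set up (1)·f(k+1) − (1)·f(k) − (k**3 + 9*k**2/4 + 7*k/4 + 1/4) = 0.
Bound: deg f ≤ 4.
Match coefficients ⇒ f(k) = k*(k**3 + k**2 - 1)/4.
R(k) = B(k−1)·f(k)/C(k) = k*(k**3 + k**2 - 1)/(4*k**3 + 9*k**2 + 7*k + 1); s_k = R·t_k = 4*k*(-k**3 - k**2 + 1).
Verify: -16*k**3 - 36*k**2 - 28*k - 4 matches t_k.

s_k = 4 k \left(- k^{3} - k^{2} + 1\right)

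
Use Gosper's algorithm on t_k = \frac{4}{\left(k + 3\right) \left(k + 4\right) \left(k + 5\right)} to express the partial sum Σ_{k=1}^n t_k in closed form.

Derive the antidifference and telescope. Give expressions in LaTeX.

S(n) = \frac{n \left(n + 9\right)}{10 \left(n^{2} + 9 n + 20\right)}

Step 1: r(k) = (k + 3)/(k + 6).
Gosper form: A/B · C(k+1)/C(k) with A=k + 3, B=k + 6, C=1.
Set up (k + 3)·f(k+1) − (k + 5)·f(k) − (1) = 0.
Bound: deg f ≤ 2.
Solve for f: f(k) = k*(k + 7)/24 (degree 2 ≤ 2).
So s_k = (B(k−1)f/C)·t_k = (k*(k + 5)*(k + 7)/24)·t_k = k*(k + 7)/(6*(k + 3)*(k + 4)).
Δs = 4/(k**3 + 12*k**2 + 47*k + 60), as required.
s_(n+1) = (n**2 + 9*n + 8)/(6*(n**2 + 9*n + 20)) and s_(1) = 1/15, so S(n) = n*(n + 9)/(10*(n**2 + 9*n + 20)).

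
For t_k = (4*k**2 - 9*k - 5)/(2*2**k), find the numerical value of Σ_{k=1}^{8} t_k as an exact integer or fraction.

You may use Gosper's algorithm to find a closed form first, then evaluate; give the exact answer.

Compute t_(k+1)/t_k: get (4*k**2 - k - 10)/(2*(4*k**2 - 9*k - 5)).
A = 1/2, B = 1, C = k**2 - 9*k/4 - 5/4.
Solve (1/2)·f(k+1) − (1)·f(k) = k**2 - 9*k/4 - 5/4.
From deg A=0, deg B=0, deg C=2: d=2.
Coefficient equations give f(k) = -(4*k**2 - k - 2)/2.
Certificate R = B(k−1)f/C = -2*(4*k**2 - k - 2)/(4*k**2 - 9*k - 5) gives s_k = (-4*k**2 + k + 2)/2**k.
s_(k+1) − s_k = (4*k**2 - 9*k - 5)/(2*2**k) = t_k.
Telescoping: Σ = s_(9) − s_(1) = -313/512 − (-1/2) = -57/512.

Σ = -57/512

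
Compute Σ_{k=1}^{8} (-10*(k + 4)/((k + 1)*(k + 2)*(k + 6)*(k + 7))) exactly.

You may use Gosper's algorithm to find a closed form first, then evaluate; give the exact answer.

Σ = -34/105

Ratio r(k) = (k + 1)*(k + 5)*(k + 6)/((k + 3)*(k + 4)*(k + 8)).
So A=k + 1 and B=k + 8, with C=k**4 + 16*k**3 + 95*k**2 + 248*k + 240.
Set up (k + 1)·f(k+1) − (k + 7)·f(k) − (k**4 + 16*k**3 + 95*k**2 + 248*k + 240) = 0.
From deg A=1, deg B=1, deg C=4: d=6.
Coefficient equations give f(k) = k*(k + 2)*(k + 3)*(k + 4)*(k + 5)*(k + 7)/12.
Get s_k = R·t_k = 5*k*(-k - 7)/(6*(k**2 + 7*k + 6)) with R(k) = B(k−1)f(k)/C(k) = k*(k + 2)*(k + 7)**2/(12*(k + 4)).
Check: Δs_k = 10*(-k - 4)/(k**4 + 16*k**3 + 83*k**2 + 152*k + 84). ✓
Sum = s_(9) − s_(1); s_(9) = -4/5, s_(1) = -10/21 ⇒ -34/105.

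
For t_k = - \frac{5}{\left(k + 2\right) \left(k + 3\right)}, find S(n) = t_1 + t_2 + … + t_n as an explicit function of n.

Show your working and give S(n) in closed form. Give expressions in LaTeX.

S(n) = - \frac{5 n}{3 n + 9}

r(k) = (k + 2)/(k + 4) after simplifying.
So A=k + 2 and B=k + 4, with C=1.
f must satisfy (k + 2)·f(k+1) − (k + 3)·f(k) = 1.
deg f ≤ 1 (via 1,1,0).
Coefficient equations give f(k) = k/2.
R(k) = B(k−1)·f(k)/C(k) = k*(k + 3)/2; s_k = R·t_k = -5*k/(2*k + 4).
Verify: -5/(k**2 + 5*k + 6) matches t_k.
Evaluate: s_(n+1) = 5*(-n - 1)/(2*(n + 3)); subtract s_(1) = -5/6 ⇒ S(n) = -5*n/(3*n + 9).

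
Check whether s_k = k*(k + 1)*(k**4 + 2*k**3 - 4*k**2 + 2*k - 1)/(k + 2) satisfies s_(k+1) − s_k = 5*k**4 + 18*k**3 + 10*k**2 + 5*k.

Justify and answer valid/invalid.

s_(k+1) = k*(k**5 + 9*k**4 + 28*k**3 + 40*k**2 + 28*k + 8)/(k + 3)
s_(k+1) − s_k = k*(5*k**5 + 39*k**4 + 104*k**3 + 113*k**2 + 62*k + 19)/(k**2 + 5*k + 6)
(s_(k+1) − s_k) − t_k = k*(-4*k**4 - 26*k**3 - 50*k**2 - 23*k - 11)/(k**2 + 5*k + 6)

Invalid: residual k*(-4*k**4 - 26*k**3 - 50*k**2 - 23*k - 11)/(k**2 + 5*k + 6) ≠ 0.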